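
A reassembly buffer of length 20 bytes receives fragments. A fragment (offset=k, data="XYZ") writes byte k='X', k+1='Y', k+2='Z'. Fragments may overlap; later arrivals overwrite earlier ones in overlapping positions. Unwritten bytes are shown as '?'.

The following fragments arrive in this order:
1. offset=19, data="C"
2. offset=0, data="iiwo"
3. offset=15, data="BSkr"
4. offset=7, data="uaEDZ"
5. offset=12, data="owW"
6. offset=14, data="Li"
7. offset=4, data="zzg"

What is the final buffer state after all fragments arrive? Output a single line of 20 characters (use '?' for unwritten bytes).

Answer: iiwozzguaEDZowLiSkrC

Derivation:
Fragment 1: offset=19 data="C" -> buffer=???????????????????C
Fragment 2: offset=0 data="iiwo" -> buffer=iiwo???????????????C
Fragment 3: offset=15 data="BSkr" -> buffer=iiwo???????????BSkrC
Fragment 4: offset=7 data="uaEDZ" -> buffer=iiwo???uaEDZ???BSkrC
Fragment 5: offset=12 data="owW" -> buffer=iiwo???uaEDZowWBSkrC
Fragment 6: offset=14 data="Li" -> buffer=iiwo???uaEDZowLiSkrC
Fragment 7: offset=4 data="zzg" -> buffer=iiwozzguaEDZowLiSkrC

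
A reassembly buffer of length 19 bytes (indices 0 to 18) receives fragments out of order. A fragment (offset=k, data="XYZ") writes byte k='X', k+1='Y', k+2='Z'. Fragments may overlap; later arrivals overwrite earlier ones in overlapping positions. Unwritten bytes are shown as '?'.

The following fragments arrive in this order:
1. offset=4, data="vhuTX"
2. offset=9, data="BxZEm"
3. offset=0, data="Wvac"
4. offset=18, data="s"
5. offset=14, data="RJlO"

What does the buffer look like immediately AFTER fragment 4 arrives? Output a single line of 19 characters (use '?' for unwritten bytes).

Answer: WvacvhuTXBxZEm????s

Derivation:
Fragment 1: offset=4 data="vhuTX" -> buffer=????vhuTX??????????
Fragment 2: offset=9 data="BxZEm" -> buffer=????vhuTXBxZEm?????
Fragment 3: offset=0 data="Wvac" -> buffer=WvacvhuTXBxZEm?????
Fragment 4: offset=18 data="s" -> buffer=WvacvhuTXBxZEm????s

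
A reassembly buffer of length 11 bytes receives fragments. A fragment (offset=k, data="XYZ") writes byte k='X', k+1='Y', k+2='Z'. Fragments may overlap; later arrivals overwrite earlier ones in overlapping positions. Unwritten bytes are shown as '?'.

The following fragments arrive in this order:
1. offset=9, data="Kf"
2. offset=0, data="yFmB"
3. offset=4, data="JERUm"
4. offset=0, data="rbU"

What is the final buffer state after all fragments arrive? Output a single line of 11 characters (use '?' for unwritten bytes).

Fragment 1: offset=9 data="Kf" -> buffer=?????????Kf
Fragment 2: offset=0 data="yFmB" -> buffer=yFmB?????Kf
Fragment 3: offset=4 data="JERUm" -> buffer=yFmBJERUmKf
Fragment 4: offset=0 data="rbU" -> buffer=rbUBJERUmKf

Answer: rbUBJERUmKf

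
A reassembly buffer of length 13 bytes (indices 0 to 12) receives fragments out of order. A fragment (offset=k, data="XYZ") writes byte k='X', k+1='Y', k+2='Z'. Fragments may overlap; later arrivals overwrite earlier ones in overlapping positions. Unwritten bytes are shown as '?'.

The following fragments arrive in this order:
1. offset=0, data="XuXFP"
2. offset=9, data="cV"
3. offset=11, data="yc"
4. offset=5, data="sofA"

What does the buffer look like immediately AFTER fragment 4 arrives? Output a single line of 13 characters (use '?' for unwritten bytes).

Fragment 1: offset=0 data="XuXFP" -> buffer=XuXFP????????
Fragment 2: offset=9 data="cV" -> buffer=XuXFP????cV??
Fragment 3: offset=11 data="yc" -> buffer=XuXFP????cVyc
Fragment 4: offset=5 data="sofA" -> buffer=XuXFPsofAcVyc

Answer: XuXFPsofAcVyc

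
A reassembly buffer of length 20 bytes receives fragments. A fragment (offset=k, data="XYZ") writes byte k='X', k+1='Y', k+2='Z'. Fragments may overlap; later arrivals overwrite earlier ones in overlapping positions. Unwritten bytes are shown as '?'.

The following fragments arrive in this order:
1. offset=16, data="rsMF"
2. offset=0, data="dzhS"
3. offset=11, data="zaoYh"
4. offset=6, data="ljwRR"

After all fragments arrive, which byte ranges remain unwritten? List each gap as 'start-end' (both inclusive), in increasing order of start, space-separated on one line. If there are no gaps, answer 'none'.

Fragment 1: offset=16 len=4
Fragment 2: offset=0 len=4
Fragment 3: offset=11 len=5
Fragment 4: offset=6 len=5
Gaps: 4-5

Answer: 4-5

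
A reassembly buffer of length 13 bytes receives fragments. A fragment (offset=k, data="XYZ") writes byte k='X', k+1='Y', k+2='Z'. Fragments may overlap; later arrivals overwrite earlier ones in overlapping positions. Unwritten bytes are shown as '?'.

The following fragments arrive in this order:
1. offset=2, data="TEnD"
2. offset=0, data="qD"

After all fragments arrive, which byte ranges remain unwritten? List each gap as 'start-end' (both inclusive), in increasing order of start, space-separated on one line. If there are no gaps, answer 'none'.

Fragment 1: offset=2 len=4
Fragment 2: offset=0 len=2
Gaps: 6-12

Answer: 6-12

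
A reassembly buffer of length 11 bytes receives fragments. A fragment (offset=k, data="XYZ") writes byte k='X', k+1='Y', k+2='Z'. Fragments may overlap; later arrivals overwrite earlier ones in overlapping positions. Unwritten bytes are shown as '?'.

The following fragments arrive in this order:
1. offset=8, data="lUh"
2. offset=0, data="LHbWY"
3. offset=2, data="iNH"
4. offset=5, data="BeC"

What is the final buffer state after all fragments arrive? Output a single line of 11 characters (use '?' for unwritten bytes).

Answer: LHiNHBeClUh

Derivation:
Fragment 1: offset=8 data="lUh" -> buffer=????????lUh
Fragment 2: offset=0 data="LHbWY" -> buffer=LHbWY???lUh
Fragment 3: offset=2 data="iNH" -> buffer=LHiNH???lUh
Fragment 4: offset=5 data="BeC" -> buffer=LHiNHBeClUh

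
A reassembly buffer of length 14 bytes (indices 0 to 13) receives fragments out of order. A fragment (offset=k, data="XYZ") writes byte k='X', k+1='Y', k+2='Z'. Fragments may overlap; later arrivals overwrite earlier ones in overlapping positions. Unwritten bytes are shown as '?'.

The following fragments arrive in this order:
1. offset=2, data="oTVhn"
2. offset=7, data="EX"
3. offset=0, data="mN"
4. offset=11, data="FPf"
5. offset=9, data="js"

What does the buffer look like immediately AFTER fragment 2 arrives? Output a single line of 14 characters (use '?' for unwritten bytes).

Fragment 1: offset=2 data="oTVhn" -> buffer=??oTVhn???????
Fragment 2: offset=7 data="EX" -> buffer=??oTVhnEX?????

Answer: ??oTVhnEX?????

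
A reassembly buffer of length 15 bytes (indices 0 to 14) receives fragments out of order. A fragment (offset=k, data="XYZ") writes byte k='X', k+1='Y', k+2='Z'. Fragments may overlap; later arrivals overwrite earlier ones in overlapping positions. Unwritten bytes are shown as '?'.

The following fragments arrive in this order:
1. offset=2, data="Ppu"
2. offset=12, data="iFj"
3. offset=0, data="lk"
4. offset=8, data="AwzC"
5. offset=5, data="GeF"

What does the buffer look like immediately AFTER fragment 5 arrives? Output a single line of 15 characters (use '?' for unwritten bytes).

Answer: lkPpuGeFAwzCiFj

Derivation:
Fragment 1: offset=2 data="Ppu" -> buffer=??Ppu??????????
Fragment 2: offset=12 data="iFj" -> buffer=??Ppu???????iFj
Fragment 3: offset=0 data="lk" -> buffer=lkPpu???????iFj
Fragment 4: offset=8 data="AwzC" -> buffer=lkPpu???AwzCiFj
Fragment 5: offset=5 data="GeF" -> buffer=lkPpuGeFAwzCiFj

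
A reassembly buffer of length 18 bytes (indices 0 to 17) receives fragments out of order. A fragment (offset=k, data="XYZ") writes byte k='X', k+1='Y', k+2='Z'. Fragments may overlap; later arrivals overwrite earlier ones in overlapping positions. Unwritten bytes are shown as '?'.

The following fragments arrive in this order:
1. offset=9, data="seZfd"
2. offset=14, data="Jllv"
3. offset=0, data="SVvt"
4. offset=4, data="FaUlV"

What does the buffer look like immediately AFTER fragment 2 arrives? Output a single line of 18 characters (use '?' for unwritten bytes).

Answer: ?????????seZfdJllv

Derivation:
Fragment 1: offset=9 data="seZfd" -> buffer=?????????seZfd????
Fragment 2: offset=14 data="Jllv" -> buffer=?????????seZfdJllv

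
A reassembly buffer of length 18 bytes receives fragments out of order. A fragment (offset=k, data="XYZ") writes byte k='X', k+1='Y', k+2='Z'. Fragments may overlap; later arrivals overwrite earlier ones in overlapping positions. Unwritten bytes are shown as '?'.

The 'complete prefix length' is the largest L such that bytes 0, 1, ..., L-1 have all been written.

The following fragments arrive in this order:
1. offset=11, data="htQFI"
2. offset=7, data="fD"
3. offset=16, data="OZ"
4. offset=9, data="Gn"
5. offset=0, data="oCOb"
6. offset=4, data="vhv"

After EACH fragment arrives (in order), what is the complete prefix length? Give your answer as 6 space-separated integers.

Fragment 1: offset=11 data="htQFI" -> buffer=???????????htQFI?? -> prefix_len=0
Fragment 2: offset=7 data="fD" -> buffer=???????fD??htQFI?? -> prefix_len=0
Fragment 3: offset=16 data="OZ" -> buffer=???????fD??htQFIOZ -> prefix_len=0
Fragment 4: offset=9 data="Gn" -> buffer=???????fDGnhtQFIOZ -> prefix_len=0
Fragment 5: offset=0 data="oCOb" -> buffer=oCOb???fDGnhtQFIOZ -> prefix_len=4
Fragment 6: offset=4 data="vhv" -> buffer=oCObvhvfDGnhtQFIOZ -> prefix_len=18

Answer: 0 0 0 0 4 18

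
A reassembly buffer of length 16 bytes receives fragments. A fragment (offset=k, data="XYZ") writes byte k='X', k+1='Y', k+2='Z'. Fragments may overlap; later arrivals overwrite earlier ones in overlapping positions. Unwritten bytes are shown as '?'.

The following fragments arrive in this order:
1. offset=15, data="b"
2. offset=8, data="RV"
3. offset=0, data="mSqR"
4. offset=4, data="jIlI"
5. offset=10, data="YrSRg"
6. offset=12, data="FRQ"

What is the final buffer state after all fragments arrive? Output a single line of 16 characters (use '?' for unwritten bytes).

Answer: mSqRjIlIRVYrFRQb

Derivation:
Fragment 1: offset=15 data="b" -> buffer=???????????????b
Fragment 2: offset=8 data="RV" -> buffer=????????RV?????b
Fragment 3: offset=0 data="mSqR" -> buffer=mSqR????RV?????b
Fragment 4: offset=4 data="jIlI" -> buffer=mSqRjIlIRV?????b
Fragment 5: offset=10 data="YrSRg" -> buffer=mSqRjIlIRVYrSRgb
Fragment 6: offset=12 data="FRQ" -> buffer=mSqRjIlIRVYrFRQb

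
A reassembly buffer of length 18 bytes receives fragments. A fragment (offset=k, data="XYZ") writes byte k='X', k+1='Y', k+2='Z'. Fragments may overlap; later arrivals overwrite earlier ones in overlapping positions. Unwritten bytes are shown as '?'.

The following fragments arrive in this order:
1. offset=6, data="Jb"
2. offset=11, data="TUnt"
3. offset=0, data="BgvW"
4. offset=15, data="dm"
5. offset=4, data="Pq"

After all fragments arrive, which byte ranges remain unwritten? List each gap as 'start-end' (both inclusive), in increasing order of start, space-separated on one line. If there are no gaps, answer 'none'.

Fragment 1: offset=6 len=2
Fragment 2: offset=11 len=4
Fragment 3: offset=0 len=4
Fragment 4: offset=15 len=2
Fragment 5: offset=4 len=2
Gaps: 8-10 17-17

Answer: 8-10 17-17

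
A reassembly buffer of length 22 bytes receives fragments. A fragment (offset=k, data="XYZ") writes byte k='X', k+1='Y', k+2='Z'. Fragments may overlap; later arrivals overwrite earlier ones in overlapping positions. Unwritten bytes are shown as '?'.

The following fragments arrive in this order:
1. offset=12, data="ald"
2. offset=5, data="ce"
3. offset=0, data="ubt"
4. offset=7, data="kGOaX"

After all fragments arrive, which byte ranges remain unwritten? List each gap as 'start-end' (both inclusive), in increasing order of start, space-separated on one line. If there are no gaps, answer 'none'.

Fragment 1: offset=12 len=3
Fragment 2: offset=5 len=2
Fragment 3: offset=0 len=3
Fragment 4: offset=7 len=5
Gaps: 3-4 15-21

Answer: 3-4 15-21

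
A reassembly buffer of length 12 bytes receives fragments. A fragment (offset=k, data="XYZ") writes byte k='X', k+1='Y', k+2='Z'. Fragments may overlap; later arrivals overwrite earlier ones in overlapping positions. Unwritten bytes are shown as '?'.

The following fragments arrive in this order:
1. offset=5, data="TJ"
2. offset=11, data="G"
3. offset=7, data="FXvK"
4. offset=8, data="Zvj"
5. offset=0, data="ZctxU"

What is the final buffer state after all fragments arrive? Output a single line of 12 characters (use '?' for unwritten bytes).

Fragment 1: offset=5 data="TJ" -> buffer=?????TJ?????
Fragment 2: offset=11 data="G" -> buffer=?????TJ????G
Fragment 3: offset=7 data="FXvK" -> buffer=?????TJFXvKG
Fragment 4: offset=8 data="Zvj" -> buffer=?????TJFZvjG
Fragment 5: offset=0 data="ZctxU" -> buffer=ZctxUTJFZvjG

Answer: ZctxUTJFZvjG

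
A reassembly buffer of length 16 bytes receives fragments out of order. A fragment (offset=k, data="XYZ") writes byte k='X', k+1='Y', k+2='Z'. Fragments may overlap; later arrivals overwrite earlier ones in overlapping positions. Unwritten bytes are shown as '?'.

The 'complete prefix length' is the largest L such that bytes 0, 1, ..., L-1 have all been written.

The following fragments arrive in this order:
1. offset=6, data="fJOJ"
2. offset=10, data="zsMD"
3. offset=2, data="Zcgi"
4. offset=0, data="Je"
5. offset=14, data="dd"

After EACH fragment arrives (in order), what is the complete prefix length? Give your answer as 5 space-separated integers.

Fragment 1: offset=6 data="fJOJ" -> buffer=??????fJOJ?????? -> prefix_len=0
Fragment 2: offset=10 data="zsMD" -> buffer=??????fJOJzsMD?? -> prefix_len=0
Fragment 3: offset=2 data="Zcgi" -> buffer=??ZcgifJOJzsMD?? -> prefix_len=0
Fragment 4: offset=0 data="Je" -> buffer=JeZcgifJOJzsMD?? -> prefix_len=14
Fragment 5: offset=14 data="dd" -> buffer=JeZcgifJOJzsMDdd -> prefix_len=16

Answer: 0 0 0 14 16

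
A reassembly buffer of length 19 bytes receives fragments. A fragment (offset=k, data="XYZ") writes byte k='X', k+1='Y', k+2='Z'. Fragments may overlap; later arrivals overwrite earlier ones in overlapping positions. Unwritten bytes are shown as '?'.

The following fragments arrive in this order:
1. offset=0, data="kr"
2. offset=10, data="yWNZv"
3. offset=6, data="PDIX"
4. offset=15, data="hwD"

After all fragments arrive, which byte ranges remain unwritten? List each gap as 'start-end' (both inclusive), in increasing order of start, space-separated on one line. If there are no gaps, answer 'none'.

Answer: 2-5 18-18

Derivation:
Fragment 1: offset=0 len=2
Fragment 2: offset=10 len=5
Fragment 3: offset=6 len=4
Fragment 4: offset=15 len=3
Gaps: 2-5 18-18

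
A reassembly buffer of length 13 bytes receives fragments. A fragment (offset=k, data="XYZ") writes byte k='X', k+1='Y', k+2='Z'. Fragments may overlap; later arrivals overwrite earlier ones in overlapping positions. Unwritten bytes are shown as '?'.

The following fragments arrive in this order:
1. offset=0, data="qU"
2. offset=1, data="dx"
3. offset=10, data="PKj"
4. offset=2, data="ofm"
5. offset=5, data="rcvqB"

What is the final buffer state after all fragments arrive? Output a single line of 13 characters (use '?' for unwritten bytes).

Answer: qdofmrcvqBPKj

Derivation:
Fragment 1: offset=0 data="qU" -> buffer=qU???????????
Fragment 2: offset=1 data="dx" -> buffer=qdx??????????
Fragment 3: offset=10 data="PKj" -> buffer=qdx???????PKj
Fragment 4: offset=2 data="ofm" -> buffer=qdofm?????PKj
Fragment 5: offset=5 data="rcvqB" -> buffer=qdofmrcvqBPKj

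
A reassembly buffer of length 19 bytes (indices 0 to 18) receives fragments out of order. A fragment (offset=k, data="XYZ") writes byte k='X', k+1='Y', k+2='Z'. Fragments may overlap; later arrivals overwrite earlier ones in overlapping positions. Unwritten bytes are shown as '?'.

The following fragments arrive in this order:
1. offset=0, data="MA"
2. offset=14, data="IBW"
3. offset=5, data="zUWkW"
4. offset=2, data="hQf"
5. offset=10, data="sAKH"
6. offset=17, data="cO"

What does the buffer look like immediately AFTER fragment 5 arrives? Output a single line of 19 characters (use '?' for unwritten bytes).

Answer: MAhQfzUWkWsAKHIBW??

Derivation:
Fragment 1: offset=0 data="MA" -> buffer=MA?????????????????
Fragment 2: offset=14 data="IBW" -> buffer=MA????????????IBW??
Fragment 3: offset=5 data="zUWkW" -> buffer=MA???zUWkW????IBW??
Fragment 4: offset=2 data="hQf" -> buffer=MAhQfzUWkW????IBW??
Fragment 5: offset=10 data="sAKH" -> buffer=MAhQfzUWkWsAKHIBW??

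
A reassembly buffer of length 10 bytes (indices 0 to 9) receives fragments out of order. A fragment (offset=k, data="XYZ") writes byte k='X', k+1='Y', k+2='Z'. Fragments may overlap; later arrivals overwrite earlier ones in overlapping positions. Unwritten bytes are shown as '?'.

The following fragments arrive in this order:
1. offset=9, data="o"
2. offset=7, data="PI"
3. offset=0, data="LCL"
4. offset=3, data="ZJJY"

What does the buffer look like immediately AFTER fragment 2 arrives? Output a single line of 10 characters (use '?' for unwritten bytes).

Answer: ???????PIo

Derivation:
Fragment 1: offset=9 data="o" -> buffer=?????????o
Fragment 2: offset=7 data="PI" -> buffer=???????PIo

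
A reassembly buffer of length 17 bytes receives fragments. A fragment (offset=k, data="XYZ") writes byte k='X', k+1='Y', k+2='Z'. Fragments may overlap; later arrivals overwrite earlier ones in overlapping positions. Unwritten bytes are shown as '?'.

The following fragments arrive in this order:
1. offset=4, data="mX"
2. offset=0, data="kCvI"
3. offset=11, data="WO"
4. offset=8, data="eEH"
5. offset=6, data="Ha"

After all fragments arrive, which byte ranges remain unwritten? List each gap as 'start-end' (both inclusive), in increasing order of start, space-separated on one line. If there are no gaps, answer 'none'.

Fragment 1: offset=4 len=2
Fragment 2: offset=0 len=4
Fragment 3: offset=11 len=2
Fragment 4: offset=8 len=3
Fragment 5: offset=6 len=2
Gaps: 13-16

Answer: 13-16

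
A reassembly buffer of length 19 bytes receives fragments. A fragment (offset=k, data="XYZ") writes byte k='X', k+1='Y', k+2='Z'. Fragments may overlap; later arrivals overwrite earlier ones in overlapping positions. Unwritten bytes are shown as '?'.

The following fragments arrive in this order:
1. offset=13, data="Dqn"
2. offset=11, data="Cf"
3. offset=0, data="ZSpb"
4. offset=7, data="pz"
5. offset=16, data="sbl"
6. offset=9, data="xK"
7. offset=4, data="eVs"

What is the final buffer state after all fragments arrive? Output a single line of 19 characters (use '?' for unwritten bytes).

Answer: ZSpbeVspzxKCfDqnsbl

Derivation:
Fragment 1: offset=13 data="Dqn" -> buffer=?????????????Dqn???
Fragment 2: offset=11 data="Cf" -> buffer=???????????CfDqn???
Fragment 3: offset=0 data="ZSpb" -> buffer=ZSpb???????CfDqn???
Fragment 4: offset=7 data="pz" -> buffer=ZSpb???pz??CfDqn???
Fragment 5: offset=16 data="sbl" -> buffer=ZSpb???pz??CfDqnsbl
Fragment 6: offset=9 data="xK" -> buffer=ZSpb???pzxKCfDqnsbl
Fragment 7: offset=4 data="eVs" -> buffer=ZSpbeVspzxKCfDqnsbl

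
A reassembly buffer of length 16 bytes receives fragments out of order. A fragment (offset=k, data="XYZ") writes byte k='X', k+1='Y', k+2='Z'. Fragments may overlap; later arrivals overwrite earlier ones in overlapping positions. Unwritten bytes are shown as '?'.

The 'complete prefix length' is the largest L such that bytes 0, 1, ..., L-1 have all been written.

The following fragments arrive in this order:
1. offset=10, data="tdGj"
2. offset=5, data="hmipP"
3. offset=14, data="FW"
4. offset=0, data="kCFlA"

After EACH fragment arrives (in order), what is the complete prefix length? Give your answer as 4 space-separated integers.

Fragment 1: offset=10 data="tdGj" -> buffer=??????????tdGj?? -> prefix_len=0
Fragment 2: offset=5 data="hmipP" -> buffer=?????hmipPtdGj?? -> prefix_len=0
Fragment 3: offset=14 data="FW" -> buffer=?????hmipPtdGjFW -> prefix_len=0
Fragment 4: offset=0 data="kCFlA" -> buffer=kCFlAhmipPtdGjFW -> prefix_len=16

Answer: 0 0 0 16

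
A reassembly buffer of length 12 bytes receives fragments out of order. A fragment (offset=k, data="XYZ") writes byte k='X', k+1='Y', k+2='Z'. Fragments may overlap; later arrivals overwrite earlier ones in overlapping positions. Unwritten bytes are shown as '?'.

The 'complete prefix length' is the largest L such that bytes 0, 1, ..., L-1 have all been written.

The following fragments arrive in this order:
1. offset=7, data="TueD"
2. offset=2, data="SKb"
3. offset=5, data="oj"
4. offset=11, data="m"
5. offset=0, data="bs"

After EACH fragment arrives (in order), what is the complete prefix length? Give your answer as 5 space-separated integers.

Fragment 1: offset=7 data="TueD" -> buffer=???????TueD? -> prefix_len=0
Fragment 2: offset=2 data="SKb" -> buffer=??SKb??TueD? -> prefix_len=0
Fragment 3: offset=5 data="oj" -> buffer=??SKbojTueD? -> prefix_len=0
Fragment 4: offset=11 data="m" -> buffer=??SKbojTueDm -> prefix_len=0
Fragment 5: offset=0 data="bs" -> buffer=bsSKbojTueDm -> prefix_len=12

Answer: 0 0 0 0 12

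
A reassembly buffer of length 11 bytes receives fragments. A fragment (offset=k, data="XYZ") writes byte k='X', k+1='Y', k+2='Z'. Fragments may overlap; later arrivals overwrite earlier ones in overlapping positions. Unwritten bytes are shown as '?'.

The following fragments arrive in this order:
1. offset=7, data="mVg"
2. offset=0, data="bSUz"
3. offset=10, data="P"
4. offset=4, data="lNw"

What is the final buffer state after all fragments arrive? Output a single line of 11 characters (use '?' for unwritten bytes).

Answer: bSUzlNwmVgP

Derivation:
Fragment 1: offset=7 data="mVg" -> buffer=???????mVg?
Fragment 2: offset=0 data="bSUz" -> buffer=bSUz???mVg?
Fragment 3: offset=10 data="P" -> buffer=bSUz???mVgP
Fragment 4: offset=4 data="lNw" -> buffer=bSUzlNwmVgP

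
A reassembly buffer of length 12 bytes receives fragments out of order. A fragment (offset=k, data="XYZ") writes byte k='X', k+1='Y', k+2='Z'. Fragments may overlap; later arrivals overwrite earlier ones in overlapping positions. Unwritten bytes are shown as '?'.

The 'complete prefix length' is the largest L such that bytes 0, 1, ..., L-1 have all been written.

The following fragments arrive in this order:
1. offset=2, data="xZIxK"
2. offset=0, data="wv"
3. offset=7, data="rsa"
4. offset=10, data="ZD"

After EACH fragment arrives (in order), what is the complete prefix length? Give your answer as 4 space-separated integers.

Answer: 0 7 10 12

Derivation:
Fragment 1: offset=2 data="xZIxK" -> buffer=??xZIxK????? -> prefix_len=0
Fragment 2: offset=0 data="wv" -> buffer=wvxZIxK????? -> prefix_len=7
Fragment 3: offset=7 data="rsa" -> buffer=wvxZIxKrsa?? -> prefix_len=10
Fragment 4: offset=10 data="ZD" -> buffer=wvxZIxKrsaZD -> prefix_len=12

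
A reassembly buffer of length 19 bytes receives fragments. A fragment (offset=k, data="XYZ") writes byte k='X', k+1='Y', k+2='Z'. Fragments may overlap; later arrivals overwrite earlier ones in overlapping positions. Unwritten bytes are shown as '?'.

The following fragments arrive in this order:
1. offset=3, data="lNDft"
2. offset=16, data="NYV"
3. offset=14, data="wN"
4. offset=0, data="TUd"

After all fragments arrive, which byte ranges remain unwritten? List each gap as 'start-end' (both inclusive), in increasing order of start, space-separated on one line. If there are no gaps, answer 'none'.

Answer: 8-13

Derivation:
Fragment 1: offset=3 len=5
Fragment 2: offset=16 len=3
Fragment 3: offset=14 len=2
Fragment 4: offset=0 len=3
Gaps: 8-13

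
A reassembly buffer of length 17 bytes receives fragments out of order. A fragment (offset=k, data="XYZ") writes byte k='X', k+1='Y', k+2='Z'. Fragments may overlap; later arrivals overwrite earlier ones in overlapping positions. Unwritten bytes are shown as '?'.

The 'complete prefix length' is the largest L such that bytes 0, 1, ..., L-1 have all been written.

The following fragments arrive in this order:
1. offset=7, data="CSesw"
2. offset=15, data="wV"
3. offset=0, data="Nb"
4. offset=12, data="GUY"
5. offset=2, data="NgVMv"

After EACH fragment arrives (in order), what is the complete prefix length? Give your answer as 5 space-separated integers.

Fragment 1: offset=7 data="CSesw" -> buffer=???????CSesw????? -> prefix_len=0
Fragment 2: offset=15 data="wV" -> buffer=???????CSesw???wV -> prefix_len=0
Fragment 3: offset=0 data="Nb" -> buffer=Nb?????CSesw???wV -> prefix_len=2
Fragment 4: offset=12 data="GUY" -> buffer=Nb?????CSeswGUYwV -> prefix_len=2
Fragment 5: offset=2 data="NgVMv" -> buffer=NbNgVMvCSeswGUYwV -> prefix_len=17

Answer: 0 0 2 2 17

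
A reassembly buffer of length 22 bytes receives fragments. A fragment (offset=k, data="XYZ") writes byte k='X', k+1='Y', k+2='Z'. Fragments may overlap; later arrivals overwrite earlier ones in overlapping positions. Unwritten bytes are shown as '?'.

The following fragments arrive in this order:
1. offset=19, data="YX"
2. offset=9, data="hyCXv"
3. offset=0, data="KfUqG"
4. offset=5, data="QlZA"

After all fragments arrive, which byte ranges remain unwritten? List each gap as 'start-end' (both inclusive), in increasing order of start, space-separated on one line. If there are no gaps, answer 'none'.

Fragment 1: offset=19 len=2
Fragment 2: offset=9 len=5
Fragment 3: offset=0 len=5
Fragment 4: offset=5 len=4
Gaps: 14-18 21-21

Answer: 14-18 21-21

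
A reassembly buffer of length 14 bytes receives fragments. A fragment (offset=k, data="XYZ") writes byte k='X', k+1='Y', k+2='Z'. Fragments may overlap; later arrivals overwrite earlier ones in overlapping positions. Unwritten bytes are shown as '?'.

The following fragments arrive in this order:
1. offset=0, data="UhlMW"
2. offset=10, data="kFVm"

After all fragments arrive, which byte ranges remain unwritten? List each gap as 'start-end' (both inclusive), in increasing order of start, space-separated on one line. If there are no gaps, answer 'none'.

Answer: 5-9

Derivation:
Fragment 1: offset=0 len=5
Fragment 2: offset=10 len=4
Gaps: 5-9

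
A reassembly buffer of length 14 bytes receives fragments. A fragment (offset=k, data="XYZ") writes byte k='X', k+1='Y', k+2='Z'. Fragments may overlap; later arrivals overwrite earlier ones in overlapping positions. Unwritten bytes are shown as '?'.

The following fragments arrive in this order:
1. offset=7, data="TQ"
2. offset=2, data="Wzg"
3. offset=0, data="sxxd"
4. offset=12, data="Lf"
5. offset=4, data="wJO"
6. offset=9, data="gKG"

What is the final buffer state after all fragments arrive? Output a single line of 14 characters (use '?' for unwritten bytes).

Fragment 1: offset=7 data="TQ" -> buffer=???????TQ?????
Fragment 2: offset=2 data="Wzg" -> buffer=??Wzg??TQ?????
Fragment 3: offset=0 data="sxxd" -> buffer=sxxdg??TQ?????
Fragment 4: offset=12 data="Lf" -> buffer=sxxdg??TQ???Lf
Fragment 5: offset=4 data="wJO" -> buffer=sxxdwJOTQ???Lf
Fragment 6: offset=9 data="gKG" -> buffer=sxxdwJOTQgKGLf

Answer: sxxdwJOTQgKGLf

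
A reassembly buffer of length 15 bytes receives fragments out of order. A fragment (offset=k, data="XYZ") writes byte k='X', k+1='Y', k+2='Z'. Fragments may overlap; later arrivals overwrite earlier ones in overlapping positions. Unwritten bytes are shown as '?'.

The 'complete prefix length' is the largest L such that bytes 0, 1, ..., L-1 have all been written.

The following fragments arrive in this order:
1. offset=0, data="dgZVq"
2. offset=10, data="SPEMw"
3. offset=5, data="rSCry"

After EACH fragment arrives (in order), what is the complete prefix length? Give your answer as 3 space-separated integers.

Fragment 1: offset=0 data="dgZVq" -> buffer=dgZVq?????????? -> prefix_len=5
Fragment 2: offset=10 data="SPEMw" -> buffer=dgZVq?????SPEMw -> prefix_len=5
Fragment 3: offset=5 data="rSCry" -> buffer=dgZVqrSCrySPEMw -> prefix_len=15

Answer: 5 5 15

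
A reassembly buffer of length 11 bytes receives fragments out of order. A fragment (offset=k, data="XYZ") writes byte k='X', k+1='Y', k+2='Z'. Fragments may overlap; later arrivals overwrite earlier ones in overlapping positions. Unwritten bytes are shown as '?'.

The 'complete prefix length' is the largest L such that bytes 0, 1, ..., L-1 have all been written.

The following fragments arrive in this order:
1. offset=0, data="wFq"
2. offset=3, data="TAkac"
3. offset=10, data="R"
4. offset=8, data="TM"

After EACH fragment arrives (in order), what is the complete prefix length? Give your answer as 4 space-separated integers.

Answer: 3 8 8 11

Derivation:
Fragment 1: offset=0 data="wFq" -> buffer=wFq???????? -> prefix_len=3
Fragment 2: offset=3 data="TAkac" -> buffer=wFqTAkac??? -> prefix_len=8
Fragment 3: offset=10 data="R" -> buffer=wFqTAkac??R -> prefix_len=8
Fragment 4: offset=8 data="TM" -> buffer=wFqTAkacTMR -> prefix_len=11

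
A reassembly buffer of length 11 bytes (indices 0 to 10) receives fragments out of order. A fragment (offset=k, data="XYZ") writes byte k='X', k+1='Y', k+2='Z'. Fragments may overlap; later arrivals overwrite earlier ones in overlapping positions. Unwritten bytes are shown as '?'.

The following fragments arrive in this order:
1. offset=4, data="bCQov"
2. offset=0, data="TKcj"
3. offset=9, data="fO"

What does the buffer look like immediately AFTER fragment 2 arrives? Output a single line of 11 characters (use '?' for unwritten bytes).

Answer: TKcjbCQov??

Derivation:
Fragment 1: offset=4 data="bCQov" -> buffer=????bCQov??
Fragment 2: offset=0 data="TKcj" -> buffer=TKcjbCQov??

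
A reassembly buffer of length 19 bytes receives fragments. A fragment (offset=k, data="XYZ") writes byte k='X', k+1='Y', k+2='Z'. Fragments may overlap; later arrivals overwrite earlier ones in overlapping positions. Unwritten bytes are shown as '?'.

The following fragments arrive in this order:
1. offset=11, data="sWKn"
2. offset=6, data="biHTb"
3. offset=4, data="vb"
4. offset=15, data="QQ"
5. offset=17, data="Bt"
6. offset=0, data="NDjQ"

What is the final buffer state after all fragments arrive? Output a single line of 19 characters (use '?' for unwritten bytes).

Fragment 1: offset=11 data="sWKn" -> buffer=???????????sWKn????
Fragment 2: offset=6 data="biHTb" -> buffer=??????biHTbsWKn????
Fragment 3: offset=4 data="vb" -> buffer=????vbbiHTbsWKn????
Fragment 4: offset=15 data="QQ" -> buffer=????vbbiHTbsWKnQQ??
Fragment 5: offset=17 data="Bt" -> buffer=????vbbiHTbsWKnQQBt
Fragment 6: offset=0 data="NDjQ" -> buffer=NDjQvbbiHTbsWKnQQBt

Answer: NDjQvbbiHTbsWKnQQBt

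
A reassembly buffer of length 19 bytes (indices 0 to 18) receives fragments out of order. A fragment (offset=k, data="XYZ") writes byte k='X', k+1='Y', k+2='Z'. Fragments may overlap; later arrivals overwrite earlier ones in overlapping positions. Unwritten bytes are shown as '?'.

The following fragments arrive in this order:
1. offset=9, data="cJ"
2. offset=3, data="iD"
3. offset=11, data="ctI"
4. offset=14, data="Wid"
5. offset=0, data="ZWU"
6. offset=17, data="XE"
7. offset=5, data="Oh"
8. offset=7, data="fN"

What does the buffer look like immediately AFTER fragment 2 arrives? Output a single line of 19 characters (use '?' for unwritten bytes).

Answer: ???iD????cJ????????

Derivation:
Fragment 1: offset=9 data="cJ" -> buffer=?????????cJ????????
Fragment 2: offset=3 data="iD" -> buffer=???iD????cJ????????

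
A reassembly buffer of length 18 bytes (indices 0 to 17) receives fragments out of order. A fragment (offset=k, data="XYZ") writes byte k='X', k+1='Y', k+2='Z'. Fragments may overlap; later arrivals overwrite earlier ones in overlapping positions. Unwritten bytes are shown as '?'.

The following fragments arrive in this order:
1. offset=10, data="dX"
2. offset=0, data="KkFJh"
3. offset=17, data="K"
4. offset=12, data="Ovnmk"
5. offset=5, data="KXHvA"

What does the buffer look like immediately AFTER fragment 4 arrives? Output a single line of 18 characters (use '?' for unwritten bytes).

Answer: KkFJh?????dXOvnmkK

Derivation:
Fragment 1: offset=10 data="dX" -> buffer=??????????dX??????
Fragment 2: offset=0 data="KkFJh" -> buffer=KkFJh?????dX??????
Fragment 3: offset=17 data="K" -> buffer=KkFJh?????dX?????K
Fragment 4: offset=12 data="Ovnmk" -> buffer=KkFJh?????dXOvnmkK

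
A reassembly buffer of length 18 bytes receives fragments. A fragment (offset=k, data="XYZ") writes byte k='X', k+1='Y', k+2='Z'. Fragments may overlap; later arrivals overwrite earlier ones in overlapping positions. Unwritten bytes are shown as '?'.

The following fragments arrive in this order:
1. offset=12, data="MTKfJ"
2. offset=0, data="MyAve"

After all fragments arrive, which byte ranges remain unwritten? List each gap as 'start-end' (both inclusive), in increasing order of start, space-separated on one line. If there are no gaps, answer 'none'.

Fragment 1: offset=12 len=5
Fragment 2: offset=0 len=5
Gaps: 5-11 17-17

Answer: 5-11 17-17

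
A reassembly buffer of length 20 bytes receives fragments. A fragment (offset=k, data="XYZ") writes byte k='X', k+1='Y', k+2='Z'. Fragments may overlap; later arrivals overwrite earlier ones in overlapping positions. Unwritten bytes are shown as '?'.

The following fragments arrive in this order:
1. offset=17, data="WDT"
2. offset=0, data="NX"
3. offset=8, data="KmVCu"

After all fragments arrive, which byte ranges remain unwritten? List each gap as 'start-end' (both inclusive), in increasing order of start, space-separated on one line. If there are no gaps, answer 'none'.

Answer: 2-7 13-16

Derivation:
Fragment 1: offset=17 len=3
Fragment 2: offset=0 len=2
Fragment 3: offset=8 len=5
Gaps: 2-7 13-16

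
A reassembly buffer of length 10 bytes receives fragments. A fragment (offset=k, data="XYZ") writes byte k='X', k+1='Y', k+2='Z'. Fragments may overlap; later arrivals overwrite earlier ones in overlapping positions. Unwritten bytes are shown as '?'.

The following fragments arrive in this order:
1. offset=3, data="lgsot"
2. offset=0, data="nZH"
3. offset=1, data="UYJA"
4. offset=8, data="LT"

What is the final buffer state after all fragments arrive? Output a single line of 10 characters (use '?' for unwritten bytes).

Fragment 1: offset=3 data="lgsot" -> buffer=???lgsot??
Fragment 2: offset=0 data="nZH" -> buffer=nZHlgsot??
Fragment 3: offset=1 data="UYJA" -> buffer=nUYJAsot??
Fragment 4: offset=8 data="LT" -> buffer=nUYJAsotLT

Answer: nUYJAsotLT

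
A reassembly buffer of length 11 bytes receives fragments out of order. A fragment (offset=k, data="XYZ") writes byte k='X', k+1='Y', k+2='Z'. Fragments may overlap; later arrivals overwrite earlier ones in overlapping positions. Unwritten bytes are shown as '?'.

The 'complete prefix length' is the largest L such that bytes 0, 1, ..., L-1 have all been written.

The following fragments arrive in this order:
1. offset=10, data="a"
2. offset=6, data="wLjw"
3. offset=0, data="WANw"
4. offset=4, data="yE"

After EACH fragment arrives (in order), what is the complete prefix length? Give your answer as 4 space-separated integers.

Answer: 0 0 4 11

Derivation:
Fragment 1: offset=10 data="a" -> buffer=??????????a -> prefix_len=0
Fragment 2: offset=6 data="wLjw" -> buffer=??????wLjwa -> prefix_len=0
Fragment 3: offset=0 data="WANw" -> buffer=WANw??wLjwa -> prefix_len=4
Fragment 4: offset=4 data="yE" -> buffer=WANwyEwLjwa -> prefix_len=11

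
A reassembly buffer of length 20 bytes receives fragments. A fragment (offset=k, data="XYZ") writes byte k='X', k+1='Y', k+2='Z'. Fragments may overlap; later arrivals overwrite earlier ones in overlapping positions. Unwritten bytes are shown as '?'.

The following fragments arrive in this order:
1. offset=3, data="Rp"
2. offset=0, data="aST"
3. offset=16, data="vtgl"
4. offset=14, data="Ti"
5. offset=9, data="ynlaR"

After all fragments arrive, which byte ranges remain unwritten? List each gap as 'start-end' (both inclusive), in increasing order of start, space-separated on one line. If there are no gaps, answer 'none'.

Fragment 1: offset=3 len=2
Fragment 2: offset=0 len=3
Fragment 3: offset=16 len=4
Fragment 4: offset=14 len=2
Fragment 5: offset=9 len=5
Gaps: 5-8

Answer: 5-8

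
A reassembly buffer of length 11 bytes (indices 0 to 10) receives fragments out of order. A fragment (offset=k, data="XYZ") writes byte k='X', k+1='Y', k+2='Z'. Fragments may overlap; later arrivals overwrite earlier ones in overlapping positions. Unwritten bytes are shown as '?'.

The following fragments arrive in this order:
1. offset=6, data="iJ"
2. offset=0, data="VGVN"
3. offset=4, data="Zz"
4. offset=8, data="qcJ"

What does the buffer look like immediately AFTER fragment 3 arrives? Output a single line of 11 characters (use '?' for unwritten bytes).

Fragment 1: offset=6 data="iJ" -> buffer=??????iJ???
Fragment 2: offset=0 data="VGVN" -> buffer=VGVN??iJ???
Fragment 3: offset=4 data="Zz" -> buffer=VGVNZziJ???

Answer: VGVNZziJ???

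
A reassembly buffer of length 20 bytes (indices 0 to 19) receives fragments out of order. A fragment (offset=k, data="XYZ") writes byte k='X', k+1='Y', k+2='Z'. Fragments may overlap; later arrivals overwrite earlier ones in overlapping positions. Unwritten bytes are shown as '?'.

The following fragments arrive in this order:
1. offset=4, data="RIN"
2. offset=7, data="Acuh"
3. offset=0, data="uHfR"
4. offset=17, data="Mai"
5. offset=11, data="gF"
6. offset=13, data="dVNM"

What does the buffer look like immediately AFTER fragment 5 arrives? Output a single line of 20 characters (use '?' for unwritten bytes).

Answer: uHfRRINAcuhgF????Mai

Derivation:
Fragment 1: offset=4 data="RIN" -> buffer=????RIN?????????????
Fragment 2: offset=7 data="Acuh" -> buffer=????RINAcuh?????????
Fragment 3: offset=0 data="uHfR" -> buffer=uHfRRINAcuh?????????
Fragment 4: offset=17 data="Mai" -> buffer=uHfRRINAcuh??????Mai
Fragment 5: offset=11 data="gF" -> buffer=uHfRRINAcuhgF????Mai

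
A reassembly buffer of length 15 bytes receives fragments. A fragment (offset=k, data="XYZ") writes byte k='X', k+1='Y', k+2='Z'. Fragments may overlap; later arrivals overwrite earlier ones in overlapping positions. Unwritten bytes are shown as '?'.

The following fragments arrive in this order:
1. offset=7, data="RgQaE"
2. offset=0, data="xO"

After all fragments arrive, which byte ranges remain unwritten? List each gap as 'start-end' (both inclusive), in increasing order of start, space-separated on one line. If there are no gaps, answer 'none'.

Answer: 2-6 12-14

Derivation:
Fragment 1: offset=7 len=5
Fragment 2: offset=0 len=2
Gaps: 2-6 12-14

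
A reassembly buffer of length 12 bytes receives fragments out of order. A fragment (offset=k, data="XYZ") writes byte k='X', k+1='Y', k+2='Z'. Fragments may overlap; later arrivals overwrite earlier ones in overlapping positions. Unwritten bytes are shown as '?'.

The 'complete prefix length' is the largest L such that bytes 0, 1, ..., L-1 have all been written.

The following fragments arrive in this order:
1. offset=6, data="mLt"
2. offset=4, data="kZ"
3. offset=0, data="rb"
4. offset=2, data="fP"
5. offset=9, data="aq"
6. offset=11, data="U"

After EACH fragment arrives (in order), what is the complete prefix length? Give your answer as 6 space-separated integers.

Fragment 1: offset=6 data="mLt" -> buffer=??????mLt??? -> prefix_len=0
Fragment 2: offset=4 data="kZ" -> buffer=????kZmLt??? -> prefix_len=0
Fragment 3: offset=0 data="rb" -> buffer=rb??kZmLt??? -> prefix_len=2
Fragment 4: offset=2 data="fP" -> buffer=rbfPkZmLt??? -> prefix_len=9
Fragment 5: offset=9 data="aq" -> buffer=rbfPkZmLtaq? -> prefix_len=11
Fragment 6: offset=11 data="U" -> buffer=rbfPkZmLtaqU -> prefix_len=12

Answer: 0 0 2 9 11 12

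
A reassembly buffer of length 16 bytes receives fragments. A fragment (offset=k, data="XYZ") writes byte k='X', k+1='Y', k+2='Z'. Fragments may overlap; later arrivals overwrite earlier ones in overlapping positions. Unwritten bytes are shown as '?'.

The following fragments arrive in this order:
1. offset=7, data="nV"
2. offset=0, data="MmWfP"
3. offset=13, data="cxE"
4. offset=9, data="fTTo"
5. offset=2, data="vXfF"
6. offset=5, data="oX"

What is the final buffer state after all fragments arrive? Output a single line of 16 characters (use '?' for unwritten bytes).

Answer: MmvXfoXnVfTTocxE

Derivation:
Fragment 1: offset=7 data="nV" -> buffer=???????nV???????
Fragment 2: offset=0 data="MmWfP" -> buffer=MmWfP??nV???????
Fragment 3: offset=13 data="cxE" -> buffer=MmWfP??nV????cxE
Fragment 4: offset=9 data="fTTo" -> buffer=MmWfP??nVfTTocxE
Fragment 5: offset=2 data="vXfF" -> buffer=MmvXfF?nVfTTocxE
Fragment 6: offset=5 data="oX" -> buffer=MmvXfoXnVfTTocxE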